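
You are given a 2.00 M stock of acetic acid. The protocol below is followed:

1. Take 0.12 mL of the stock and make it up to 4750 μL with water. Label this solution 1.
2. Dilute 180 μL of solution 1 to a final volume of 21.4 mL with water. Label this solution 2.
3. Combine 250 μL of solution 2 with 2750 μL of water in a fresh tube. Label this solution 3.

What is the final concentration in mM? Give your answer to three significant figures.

0.0354 mM

Step 1: 0.12 mL brought to 4750 μL → factor 4.75/0.12 = 39.583
Step 2: 180 μL brought to 21.4 mL → factor 21400/180 = 118.89
Step 3: 250 μL + 2750 μL = 3000 μL total → factor 3000/250 = 12
Overall dilution factor = 39.583 × 118.89 × 12 = 56472
Final = 2.00 M / 56472 = 3.542 × 10^-5 M = 0.0354 mM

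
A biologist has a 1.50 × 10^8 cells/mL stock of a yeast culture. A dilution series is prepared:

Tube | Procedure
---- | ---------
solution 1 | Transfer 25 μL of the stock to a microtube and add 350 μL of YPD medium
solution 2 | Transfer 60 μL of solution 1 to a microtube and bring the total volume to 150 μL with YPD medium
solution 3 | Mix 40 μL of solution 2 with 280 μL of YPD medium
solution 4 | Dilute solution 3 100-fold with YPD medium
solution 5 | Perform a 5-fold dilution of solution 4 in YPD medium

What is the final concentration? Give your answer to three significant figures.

1.00 × 10^3 cells/mL

Step 1: 25 μL + 350 μL = 375 μL total → factor 375/25 = 15
Step 2: 60 μL brought to 150 μL → factor 150/60 = 2.5
Step 3: 40 μL + 280 μL = 320 μL total → factor 320/40 = 8
Step 4: 100-fold → factor 100
Step 5: 5-fold → factor 5
Overall dilution factor = 15 × 2.5 × 8 × 100 × 5 = 1.5 × 10^5
Final = 1.50 × 10^8 cells/mL / 1.5 × 10^5 = 1.00 × 10^3 cells/mL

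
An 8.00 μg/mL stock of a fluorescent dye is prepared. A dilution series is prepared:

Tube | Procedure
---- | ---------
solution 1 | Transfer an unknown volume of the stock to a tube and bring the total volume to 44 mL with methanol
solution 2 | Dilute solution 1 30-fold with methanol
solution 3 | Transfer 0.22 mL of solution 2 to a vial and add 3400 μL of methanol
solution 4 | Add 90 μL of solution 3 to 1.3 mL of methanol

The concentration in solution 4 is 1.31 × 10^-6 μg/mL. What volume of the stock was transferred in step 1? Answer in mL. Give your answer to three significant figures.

Step 1: v brought to 44 mL → factor = 44 mL/v
Step 2: 30-fold → factor 30
Step 3: 0.22 mL + 3400 μL = 3.62 mL total → factor 3.62/0.22 = 16.455
Step 4: 90 μL + 1.3 mL = 1390 μL total → factor 1390/90 = 15.444
Product of known-step factors = 7623.9
Overall factor = 8.00 μg/mL / (1.31 × 10^-6 μg/mL) = 6.1069 × 10^6
Step-1 factor = 6.1069 × 10^6 / 7623.9 = 801.01
v = 44 mL / 801.01 = 0.0549 mL

0.0549 mL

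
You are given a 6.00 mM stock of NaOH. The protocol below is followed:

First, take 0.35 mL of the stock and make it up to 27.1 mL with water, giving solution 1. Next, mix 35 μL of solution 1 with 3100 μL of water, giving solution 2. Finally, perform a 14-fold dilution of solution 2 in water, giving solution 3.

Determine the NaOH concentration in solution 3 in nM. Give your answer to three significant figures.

61.8 nM

Step 1: 0.35 mL brought to 27.1 mL → factor 27.1/0.35 = 77.429
Step 2: 35 μL + 3100 μL = 3135 μL total → factor 3135/35 = 89.571
Step 3: 14-fold → factor 14
Overall dilution factor = 77.429 × 89.571 × 14 = 97095
Final = 6.00 mM / 97095 = 6.179 × 10^-5 mM = 61.8 nM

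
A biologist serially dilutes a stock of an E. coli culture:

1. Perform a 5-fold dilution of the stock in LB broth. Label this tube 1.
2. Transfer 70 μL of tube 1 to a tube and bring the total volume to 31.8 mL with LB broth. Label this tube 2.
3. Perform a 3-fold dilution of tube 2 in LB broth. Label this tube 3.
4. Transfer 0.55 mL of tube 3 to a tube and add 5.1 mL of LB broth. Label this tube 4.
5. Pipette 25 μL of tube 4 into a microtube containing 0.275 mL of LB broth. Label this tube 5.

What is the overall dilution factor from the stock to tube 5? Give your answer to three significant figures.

8.40 × 10^5

Step 1: 5-fold → factor 5
Step 2: 70 μL brought to 31.8 mL → factor 31800/70 = 454.29
Step 3: 3-fold → factor 3
Step 4: 0.55 mL + 5.1 mL = 5.65 mL total → factor 5.65/0.55 = 10.273
Step 5: 25 μL + 0.275 mL = 300 μL total → factor 300/25 = 12
Overall dilution factor = 5 × 454.29 × 3 × 10.273 × 12 = 8.4002 × 10^5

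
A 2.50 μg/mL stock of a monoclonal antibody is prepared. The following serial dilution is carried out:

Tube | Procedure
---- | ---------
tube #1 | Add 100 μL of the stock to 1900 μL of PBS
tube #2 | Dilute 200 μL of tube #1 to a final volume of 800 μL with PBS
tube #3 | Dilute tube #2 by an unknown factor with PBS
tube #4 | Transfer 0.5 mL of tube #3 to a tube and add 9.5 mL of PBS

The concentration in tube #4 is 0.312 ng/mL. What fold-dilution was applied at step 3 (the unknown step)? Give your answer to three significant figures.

5.01-fold

Step 1: 100 μL + 1900 μL = 2000 μL total → factor 2000/100 = 20
Step 2: 200 μL brought to 800 μL → factor 800/200 = 4
Step 3: unknown factor x
Step 4: 0.5 mL + 9.5 mL = 10 mL total → factor 10/0.5 = 20
Product of known-step factors = 1600
Overall factor = 2.50 μg/mL / (0.312 ng/mL) = 8012.8
x = 8012.8 / 1600 = 5.01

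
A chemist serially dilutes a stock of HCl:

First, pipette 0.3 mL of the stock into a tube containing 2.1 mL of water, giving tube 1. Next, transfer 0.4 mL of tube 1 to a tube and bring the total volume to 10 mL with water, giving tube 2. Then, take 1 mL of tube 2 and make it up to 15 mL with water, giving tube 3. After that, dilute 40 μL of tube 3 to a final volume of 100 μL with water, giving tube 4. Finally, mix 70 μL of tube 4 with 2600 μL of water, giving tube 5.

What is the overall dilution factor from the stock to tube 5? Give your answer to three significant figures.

Step 1: 0.3 mL + 2.1 mL = 2.4 mL total → factor 2.4/0.3 = 8
Step 2: 0.4 mL brought to 10 mL → factor 10/0.4 = 25
Step 3: 1 mL brought to 15 mL → factor 15/1 = 15
Step 4: 40 μL brought to 100 μL → factor 100/40 = 2.5
Step 5: 70 μL + 2600 μL = 2670 μL total → factor 2670/70 = 38.143
Overall dilution factor = 8 × 25 × 15 × 2.5 × 38.143 = 2.8607 × 10^5

2.86 × 10^5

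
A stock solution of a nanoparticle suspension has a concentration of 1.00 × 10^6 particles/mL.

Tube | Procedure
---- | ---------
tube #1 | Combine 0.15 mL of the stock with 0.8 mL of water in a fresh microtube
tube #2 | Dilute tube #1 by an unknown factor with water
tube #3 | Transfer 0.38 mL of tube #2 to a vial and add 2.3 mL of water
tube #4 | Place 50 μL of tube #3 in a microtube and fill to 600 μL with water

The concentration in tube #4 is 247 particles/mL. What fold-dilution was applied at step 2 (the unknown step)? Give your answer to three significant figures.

7.55-fold

Step 1: 0.15 mL + 0.8 mL = 0.95 mL total → factor 0.95/0.15 = 6.3333
Step 2: unknown factor x
Step 3: 0.38 mL + 2.3 mL = 2.68 mL total → factor 2.68/0.38 = 7.0526
Step 4: 50 μL brought to 600 μL → factor 600/50 = 12
Product of known-step factors = 536
Overall factor = 1.00 × 10^6 particles/mL / (247 particles/mL) = 4048.6
x = 4048.6 / 536 = 7.55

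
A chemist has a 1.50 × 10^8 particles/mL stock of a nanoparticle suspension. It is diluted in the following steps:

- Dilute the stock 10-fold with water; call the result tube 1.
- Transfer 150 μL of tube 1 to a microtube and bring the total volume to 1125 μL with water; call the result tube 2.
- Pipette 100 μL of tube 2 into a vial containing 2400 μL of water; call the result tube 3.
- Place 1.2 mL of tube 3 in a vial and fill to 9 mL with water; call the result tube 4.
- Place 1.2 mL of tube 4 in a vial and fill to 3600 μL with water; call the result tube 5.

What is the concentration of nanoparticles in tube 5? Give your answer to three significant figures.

Step 1: 10-fold → factor 10
Step 2: 150 μL brought to 1125 μL → factor 1125/150 = 7.5
Step 3: 100 μL + 2400 μL = 2500 μL total → factor 2500/100 = 25
Step 4: 1.2 mL brought to 9 mL → factor 9/1.2 = 7.5
Step 5: 1.2 mL brought to 3600 μL → factor 3.6/1.2 = 3
Overall dilution factor = 10 × 7.5 × 25 × 7.5 × 3 = 42188
Final = 1.50 × 10^8 particles/mL / 42188 = 3.56 × 10^3 particles/mL

3.56 × 10^3 particles/mL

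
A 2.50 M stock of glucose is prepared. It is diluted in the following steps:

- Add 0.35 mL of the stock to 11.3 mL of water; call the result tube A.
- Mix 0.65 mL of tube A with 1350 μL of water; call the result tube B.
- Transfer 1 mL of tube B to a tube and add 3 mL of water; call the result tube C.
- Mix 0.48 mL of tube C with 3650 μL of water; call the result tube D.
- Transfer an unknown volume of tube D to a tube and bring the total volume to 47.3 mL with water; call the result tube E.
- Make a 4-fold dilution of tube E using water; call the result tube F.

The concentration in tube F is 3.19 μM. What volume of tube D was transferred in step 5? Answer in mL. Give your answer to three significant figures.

Step 1: 0.35 mL + 11.3 mL = 11.65 mL total → factor 11.65/0.35 = 33.286
Step 2: 0.65 mL + 1350 μL = 2 mL total → factor 2/0.65 = 3.0769
Step 3: 1 mL + 3 mL = 4 mL total → factor 4/1 = 4
Step 4: 0.48 mL + 3650 μL = 4.13 mL total → factor 4.13/0.48 = 8.6042
Step 5: v brought to 47.3 mL → factor = 47.3 mL/v
Step 6: 4-fold → factor 4
Product of known-step factors = 14099
Overall factor = 2.50 M / (3.19 μM) = 7.837 × 10^5
Step-5 factor = 7.837 × 10^5 / 14099 = 55.584
v = 47.3 mL / 55.584 = 0.851 mL

0.851 mL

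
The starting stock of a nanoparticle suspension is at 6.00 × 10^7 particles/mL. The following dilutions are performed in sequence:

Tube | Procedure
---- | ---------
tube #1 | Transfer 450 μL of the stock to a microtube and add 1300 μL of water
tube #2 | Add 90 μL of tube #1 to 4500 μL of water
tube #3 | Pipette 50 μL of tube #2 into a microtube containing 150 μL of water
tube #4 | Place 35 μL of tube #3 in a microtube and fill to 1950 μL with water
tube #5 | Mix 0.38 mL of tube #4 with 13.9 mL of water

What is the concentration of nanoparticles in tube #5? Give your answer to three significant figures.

Step 1: 450 μL + 1300 μL = 1750 μL total → factor 1750/450 = 3.8889
Step 2: 90 μL + 4500 μL = 4590 μL total → factor 4590/90 = 51
Step 3: 50 μL + 150 μL = 200 μL total → factor 200/50 = 4
Step 4: 35 μL brought to 1950 μL → factor 1950/35 = 55.714
Step 5: 0.38 mL + 13.9 mL = 14.28 mL total → factor 14.28/0.38 = 37.579
Overall dilution factor = 3.8889 × 51 × 4 × 55.714 × 37.579 = 1.661 × 10^6
Final = 6.00 × 10^7 particles/mL / 1.661 × 10^6 = 36.1 particles/mL

36.1 particles/mL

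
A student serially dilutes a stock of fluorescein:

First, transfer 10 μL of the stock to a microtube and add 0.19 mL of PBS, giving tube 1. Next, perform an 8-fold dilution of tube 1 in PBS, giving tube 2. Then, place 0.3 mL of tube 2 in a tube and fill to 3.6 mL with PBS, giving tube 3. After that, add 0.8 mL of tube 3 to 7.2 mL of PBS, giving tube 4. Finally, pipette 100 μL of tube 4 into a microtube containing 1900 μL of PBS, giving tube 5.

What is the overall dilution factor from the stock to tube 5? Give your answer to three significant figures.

Step 1: 10 μL + 0.19 mL = 200 μL total → factor 200/10 = 20
Step 2: 8-fold → factor 8
Step 3: 0.3 mL brought to 3.6 mL → factor 3.6/0.3 = 12
Step 4: 0.8 mL + 7.2 mL = 8 mL total → factor 8/0.8 = 10
Step 5: 100 μL + 1900 μL = 2000 μL total → factor 2000/100 = 20
Overall dilution factor = 20 × 8 × 12 × 10 × 20 = 3.84 × 10^5

3.84 × 10^5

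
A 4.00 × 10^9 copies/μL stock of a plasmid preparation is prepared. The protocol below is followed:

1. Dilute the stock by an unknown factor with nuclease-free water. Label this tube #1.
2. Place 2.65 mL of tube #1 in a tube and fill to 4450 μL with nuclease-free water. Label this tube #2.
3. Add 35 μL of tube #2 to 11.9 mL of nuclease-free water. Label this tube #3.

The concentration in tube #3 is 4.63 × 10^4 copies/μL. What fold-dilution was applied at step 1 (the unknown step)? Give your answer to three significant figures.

Step 1: unknown factor x
Step 2: 2.65 mL brought to 4450 μL → factor 4.45/2.65 = 1.6792
Step 3: 35 μL + 11.9 mL = 11935 μL total → factor 11935/35 = 341
Product of known-step factors = 572.62
Overall factor = 4.00 × 10^9 copies/μL / (4.63 × 10^4 copies/μL) = 86393
x = 86393 / 572.62 = 151

151-fold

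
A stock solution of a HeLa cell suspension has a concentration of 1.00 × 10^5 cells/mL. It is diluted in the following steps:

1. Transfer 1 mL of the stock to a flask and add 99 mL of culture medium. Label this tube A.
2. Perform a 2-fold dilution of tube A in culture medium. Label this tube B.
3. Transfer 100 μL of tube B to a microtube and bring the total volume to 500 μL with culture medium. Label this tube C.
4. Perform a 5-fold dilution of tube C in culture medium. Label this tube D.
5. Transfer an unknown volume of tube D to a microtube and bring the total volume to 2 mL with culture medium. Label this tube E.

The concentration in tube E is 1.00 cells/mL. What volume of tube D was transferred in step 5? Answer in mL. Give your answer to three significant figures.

Step 1: 1 mL + 99 mL = 100 mL total → factor 100/1 = 100
Step 2: 2-fold → factor 2
Step 3: 100 μL brought to 500 μL → factor 500/100 = 5
Step 4: 5-fold → factor 5
Step 5: v brought to 2 mL → factor = 2 mL/v
Product of known-step factors = 5000
Overall factor = 1.00 × 10^5 cells/mL / (1.00 cells/mL) = 1 × 10^5
Step-5 factor = 1 × 10^5 / 5000 = 20
v = 2 mL / 20 = 0.100 mL

0.100 mL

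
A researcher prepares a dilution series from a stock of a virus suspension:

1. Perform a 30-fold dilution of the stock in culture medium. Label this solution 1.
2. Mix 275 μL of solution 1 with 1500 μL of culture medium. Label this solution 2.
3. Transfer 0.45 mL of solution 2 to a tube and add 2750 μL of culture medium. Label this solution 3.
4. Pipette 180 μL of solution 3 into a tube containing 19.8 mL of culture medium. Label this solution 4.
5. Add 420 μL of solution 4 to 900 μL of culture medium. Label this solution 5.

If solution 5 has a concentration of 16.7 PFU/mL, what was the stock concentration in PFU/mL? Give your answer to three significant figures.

8.02 × 10^6 PFU/mL

Step 1: 30-fold → factor 30
Step 2: 275 μL + 1500 μL = 1775 μL total → factor 1775/275 = 6.4545
Step 3: 0.45 mL + 2750 μL = 3.2 mL total → factor 3.2/0.45 = 7.1111
Step 4: 180 μL + 19.8 mL = 19980 μL total → factor 19980/180 = 111
Step 5: 420 μL + 900 μL = 1320 μL total → factor 1320/420 = 3.1429
Overall dilution factor = 30 × 6.4545 × 7.1111 × 111 × 3.1429 = 4.8037 × 10^5
Stock = 16.7 PFU/mL × 4.8037 × 10^5 = 8.02 × 10^6 PFU/mL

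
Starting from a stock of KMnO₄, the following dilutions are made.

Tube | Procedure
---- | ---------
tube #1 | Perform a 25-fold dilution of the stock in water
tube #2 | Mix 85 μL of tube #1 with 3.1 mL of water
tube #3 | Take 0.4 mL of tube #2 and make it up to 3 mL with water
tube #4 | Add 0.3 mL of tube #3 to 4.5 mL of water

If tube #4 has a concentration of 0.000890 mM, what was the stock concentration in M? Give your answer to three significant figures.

0.100 M

Step 1: 25-fold → factor 25
Step 2: 85 μL + 3.1 mL = 3185 μL total → factor 3185/85 = 37.471
Step 3: 0.4 mL brought to 3 mL → factor 3/0.4 = 7.5
Step 4: 0.3 mL + 4.5 mL = 4.8 mL total → factor 4.8/0.3 = 16
Overall dilution factor = 25 × 37.471 × 7.5 × 16 = 1.1241 × 10^5
Stock = 0.000890 mM × 1.1241 × 10^5 = 100.0 mM = 0.100 M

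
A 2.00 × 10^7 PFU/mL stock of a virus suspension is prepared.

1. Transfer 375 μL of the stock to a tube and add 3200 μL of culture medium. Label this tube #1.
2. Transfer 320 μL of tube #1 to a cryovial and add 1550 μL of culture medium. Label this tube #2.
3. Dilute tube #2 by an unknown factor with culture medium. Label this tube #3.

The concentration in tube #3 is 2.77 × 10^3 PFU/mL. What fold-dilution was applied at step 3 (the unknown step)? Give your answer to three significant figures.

Step 1: 375 μL + 3200 μL = 3575 μL total → factor 3575/375 = 9.5333
Step 2: 320 μL + 1550 μL = 1870 μL total → factor 1870/320 = 5.8438
Step 3: unknown factor x
Product of known-step factors = 55.71
Overall factor = 2.00 × 10^7 PFU/mL / (2.77 × 10^3 PFU/mL) = 7220.2
x = 7220.2 / 55.71 = 130

130-fold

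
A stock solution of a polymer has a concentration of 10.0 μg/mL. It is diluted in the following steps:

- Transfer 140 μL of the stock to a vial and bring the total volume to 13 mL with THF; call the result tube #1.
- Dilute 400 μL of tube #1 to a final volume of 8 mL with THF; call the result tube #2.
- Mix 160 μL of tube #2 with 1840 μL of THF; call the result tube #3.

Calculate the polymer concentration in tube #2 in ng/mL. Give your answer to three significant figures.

5.38 ng/mL

Step 1: 140 μL brought to 13 mL → factor 13000/140 = 92.857
Step 2: 400 μL brought to 8 mL → factor 8000/400 = 20
Dilution factor through tube #2 = 92.857 × 20 = 1857.1
[tube #2] = 10.0 μg/mL / 1857.1 = 0.005385 μg/mL = 5.38 ng/mL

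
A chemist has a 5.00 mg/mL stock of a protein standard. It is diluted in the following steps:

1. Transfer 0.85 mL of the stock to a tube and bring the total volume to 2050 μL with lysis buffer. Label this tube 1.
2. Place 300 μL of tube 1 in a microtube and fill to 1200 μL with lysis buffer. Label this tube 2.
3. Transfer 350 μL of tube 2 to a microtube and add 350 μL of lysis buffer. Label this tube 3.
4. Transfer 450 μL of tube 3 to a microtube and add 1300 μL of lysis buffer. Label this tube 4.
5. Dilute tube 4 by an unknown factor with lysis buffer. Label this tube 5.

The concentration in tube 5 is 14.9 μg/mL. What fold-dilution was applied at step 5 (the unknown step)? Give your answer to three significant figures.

Step 1: 0.85 mL brought to 2050 μL → factor 2.05/0.85 = 2.4118
Step 2: 300 μL brought to 1200 μL → factor 1200/300 = 4
Step 3: 350 μL + 350 μL = 700 μL total → factor 700/350 = 2
Step 4: 450 μL + 1300 μL = 1750 μL total → factor 1750/450 = 3.8889
Step 5: unknown factor x
Product of known-step factors = 75.033
Overall factor = 5.00 mg/mL / (14.9 μg/mL) = 335.57
x = 335.57 / 75.033 = 4.47

4.47-fold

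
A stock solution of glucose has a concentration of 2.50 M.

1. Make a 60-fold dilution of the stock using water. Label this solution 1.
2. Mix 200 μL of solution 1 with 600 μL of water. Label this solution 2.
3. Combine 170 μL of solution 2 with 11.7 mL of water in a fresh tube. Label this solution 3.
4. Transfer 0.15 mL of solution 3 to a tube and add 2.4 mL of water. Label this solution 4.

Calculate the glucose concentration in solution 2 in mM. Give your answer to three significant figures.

Step 1: 60-fold → factor 60
Step 2: 200 μL + 600 μL = 800 μL total → factor 800/200 = 4
Dilution factor through solution 2 = 60 × 4 = 240
[solution 2] = 2.50 M / 240 = 0.01042 M = 10.4 mM

10.4 mM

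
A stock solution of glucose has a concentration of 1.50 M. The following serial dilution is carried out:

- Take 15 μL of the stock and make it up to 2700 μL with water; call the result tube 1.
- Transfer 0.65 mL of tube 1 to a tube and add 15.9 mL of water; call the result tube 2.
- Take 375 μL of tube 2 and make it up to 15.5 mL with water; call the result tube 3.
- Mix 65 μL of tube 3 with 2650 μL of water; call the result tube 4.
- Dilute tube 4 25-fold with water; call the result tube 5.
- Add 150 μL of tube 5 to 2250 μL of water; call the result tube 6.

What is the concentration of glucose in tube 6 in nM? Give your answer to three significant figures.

0.474 nM

Step 1: 15 μL brought to 2700 μL → factor 2700/15 = 180
Step 2: 0.65 mL + 15.9 mL = 16.55 mL total → factor 16.55/0.65 = 25.462
Step 3: 375 μL brought to 15.5 mL → factor 15500/375 = 41.333
Step 4: 65 μL + 2650 μL = 2715 μL total → factor 2715/65 = 41.769
Step 5: 25-fold → factor 25
Step 6: 150 μL + 2250 μL = 2400 μL total → factor 2400/150 = 16
Overall dilution factor = 180 × 25.462 × 41.333 × 41.769 × 25 × 16 = 3.165 × 10^9
Final = 1.50 M / 3.165 × 10^9 = 4.739 × 10^-10 M = 0.474 nM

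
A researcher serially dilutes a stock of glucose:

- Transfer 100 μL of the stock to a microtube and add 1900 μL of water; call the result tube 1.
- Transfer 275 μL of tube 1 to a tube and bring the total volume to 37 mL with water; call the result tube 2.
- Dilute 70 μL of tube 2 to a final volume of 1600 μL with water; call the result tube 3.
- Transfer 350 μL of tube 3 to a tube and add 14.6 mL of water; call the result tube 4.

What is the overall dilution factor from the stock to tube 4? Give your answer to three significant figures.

Step 1: 100 μL + 1900 μL = 2000 μL total → factor 2000/100 = 20
Step 2: 275 μL brought to 37 mL → factor 37000/275 = 134.55
Step 3: 70 μL brought to 1600 μL → factor 1600/70 = 22.857
Step 4: 350 μL + 14.6 mL = 14950 μL total → factor 14950/350 = 42.714
Overall dilution factor = 20 × 134.55 × 22.857 × 42.714 = 2.6272 × 10^6

2.63 × 10^6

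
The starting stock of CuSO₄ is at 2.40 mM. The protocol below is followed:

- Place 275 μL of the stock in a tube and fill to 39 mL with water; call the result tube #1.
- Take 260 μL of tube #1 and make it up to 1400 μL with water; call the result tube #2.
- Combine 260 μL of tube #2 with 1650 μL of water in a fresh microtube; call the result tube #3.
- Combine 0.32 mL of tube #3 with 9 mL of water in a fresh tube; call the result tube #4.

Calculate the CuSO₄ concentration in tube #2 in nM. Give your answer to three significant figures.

3.14 × 10^3 nM

Step 1: 275 μL brought to 39 mL → factor 39000/275 = 141.82
Step 2: 260 μL brought to 1400 μL → factor 1400/260 = 5.3846
Dilution factor through tube #2 = 141.82 × 5.3846 = 763.64
[tube #2] = 2.40 mM / 763.64 = 0.003143 mM = 3.14 × 10^3 nM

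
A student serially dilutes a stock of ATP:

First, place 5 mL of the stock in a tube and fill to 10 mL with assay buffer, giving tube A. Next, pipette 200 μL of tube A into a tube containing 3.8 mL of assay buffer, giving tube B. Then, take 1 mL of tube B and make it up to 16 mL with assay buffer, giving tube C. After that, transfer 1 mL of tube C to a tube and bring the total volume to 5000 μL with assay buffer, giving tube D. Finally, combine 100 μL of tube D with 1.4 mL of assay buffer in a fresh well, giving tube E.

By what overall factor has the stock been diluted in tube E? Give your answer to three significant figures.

4.80 × 10^4

Step 1: 5 mL brought to 10 mL → factor 10/5 = 2
Step 2: 200 μL + 3.8 mL = 4000 μL total → factor 4000/200 = 20
Step 3: 1 mL brought to 16 mL → factor 16/1 = 16
Step 4: 1 mL brought to 5000 μL → factor 5/1 = 5
Step 5: 100 μL + 1.4 mL = 1500 μL total → factor 1500/100 = 15
Overall dilution factor = 2 × 20 × 16 × 5 × 15 = 48000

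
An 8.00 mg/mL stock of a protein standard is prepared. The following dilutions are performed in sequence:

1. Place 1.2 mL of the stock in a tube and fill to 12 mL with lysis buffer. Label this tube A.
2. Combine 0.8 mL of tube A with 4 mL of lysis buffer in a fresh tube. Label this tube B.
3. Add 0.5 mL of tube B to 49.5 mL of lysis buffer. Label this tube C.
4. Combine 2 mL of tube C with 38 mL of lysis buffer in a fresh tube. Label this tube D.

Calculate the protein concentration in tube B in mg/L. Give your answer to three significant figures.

Step 1: 1.2 mL brought to 12 mL → factor 12/1.2 = 10
Step 2: 0.8 mL + 4 mL = 4.8 mL total → factor 4.8/0.8 = 6
Dilution factor through tube B = 10 × 6 = 60
[tube B] = 8.00 mg/mL / 60 = 0.1333 mg/mL = 133 mg/L

133 mg/L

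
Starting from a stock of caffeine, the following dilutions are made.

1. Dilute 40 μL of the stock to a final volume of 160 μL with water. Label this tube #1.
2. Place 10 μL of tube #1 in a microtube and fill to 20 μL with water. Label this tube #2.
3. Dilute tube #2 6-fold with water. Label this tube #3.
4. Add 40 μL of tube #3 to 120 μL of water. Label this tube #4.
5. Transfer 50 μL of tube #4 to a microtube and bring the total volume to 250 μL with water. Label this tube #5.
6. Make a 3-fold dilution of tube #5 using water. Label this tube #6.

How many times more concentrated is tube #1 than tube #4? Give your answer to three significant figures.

48.0

Step 1: 40 μL brought to 160 μL → factor 160/40 = 4
Step 2: 10 μL brought to 20 μL → factor 20/10 = 2
Step 3: 6-fold → factor 6
Step 4: 40 μL + 120 μL = 160 μL total → factor 160/40 = 4
Dilution factor to tube #1 = 4; to tube #4 = 192
[tube #1]/[tube #4] = (factor to tube #4)/(factor to tube #1) = 192/4 = 48.0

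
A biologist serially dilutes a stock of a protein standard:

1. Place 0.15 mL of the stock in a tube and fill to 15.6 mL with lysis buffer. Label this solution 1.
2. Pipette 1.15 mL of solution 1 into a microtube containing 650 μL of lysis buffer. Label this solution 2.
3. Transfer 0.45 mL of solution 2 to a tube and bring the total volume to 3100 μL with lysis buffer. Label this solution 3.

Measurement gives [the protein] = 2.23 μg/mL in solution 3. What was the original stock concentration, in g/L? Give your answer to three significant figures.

Step 1: 0.15 mL brought to 15.6 mL → factor 15.6/0.15 = 104
Step 2: 1.15 mL + 650 μL = 1.8 mL total → factor 1.8/1.15 = 1.5652
Step 3: 0.45 mL brought to 3100 μL → factor 3.1/0.45 = 6.8889
Overall dilution factor = 104 × 1.5652 × 6.8889 = 1121.4
Stock = 2.23 μg/mL × 1121.4 = 2501 μg/mL = 2.50 g/L

2.50 g/L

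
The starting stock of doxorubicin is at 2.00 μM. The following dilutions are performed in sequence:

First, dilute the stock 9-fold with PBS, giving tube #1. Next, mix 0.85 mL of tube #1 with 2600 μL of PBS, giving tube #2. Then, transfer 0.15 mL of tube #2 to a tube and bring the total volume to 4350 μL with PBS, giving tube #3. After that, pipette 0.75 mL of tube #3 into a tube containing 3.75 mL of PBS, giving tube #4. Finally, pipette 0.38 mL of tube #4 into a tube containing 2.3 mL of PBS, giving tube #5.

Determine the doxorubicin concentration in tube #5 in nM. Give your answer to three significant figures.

0.0446 nM

Step 1: 9-fold → factor 9
Step 2: 0.85 mL + 2600 μL = 3.45 mL total → factor 3.45/0.85 = 4.0588
Step 3: 0.15 mL brought to 4350 μL → factor 4.35/0.15 = 29
Step 4: 0.75 mL + 3.75 mL = 4.5 mL total → factor 4.5/0.75 = 6
Step 5: 0.38 mL + 2.3 mL = 2.68 mL total → factor 2.68/0.38 = 7.0526
Overall dilution factor = 9 × 4.0588 × 29 × 6 × 7.0526 = 44827
Final = 2.00 μM / 44827 = 4.462 × 10^-5 μM = 0.0446 nM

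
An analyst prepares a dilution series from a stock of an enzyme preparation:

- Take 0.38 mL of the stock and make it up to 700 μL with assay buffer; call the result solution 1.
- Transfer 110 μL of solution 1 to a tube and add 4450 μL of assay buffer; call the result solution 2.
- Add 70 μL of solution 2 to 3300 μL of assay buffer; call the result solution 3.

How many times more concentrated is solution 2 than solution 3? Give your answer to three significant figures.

48.1

Step 1: 0.38 mL brought to 700 μL → factor 0.7/0.38 = 1.8421
Step 2: 110 μL + 4450 μL = 4560 μL total → factor 4560/110 = 41.455
Step 3: 70 μL + 3300 μL = 3370 μL total → factor 3370/70 = 48.143
Dilution factor to solution 2 = 76.364; to solution 3 = 3676.4
[solution 2]/[solution 3] = (factor to solution 3)/(factor to solution 2) = 3676.4/76.364 = 48.1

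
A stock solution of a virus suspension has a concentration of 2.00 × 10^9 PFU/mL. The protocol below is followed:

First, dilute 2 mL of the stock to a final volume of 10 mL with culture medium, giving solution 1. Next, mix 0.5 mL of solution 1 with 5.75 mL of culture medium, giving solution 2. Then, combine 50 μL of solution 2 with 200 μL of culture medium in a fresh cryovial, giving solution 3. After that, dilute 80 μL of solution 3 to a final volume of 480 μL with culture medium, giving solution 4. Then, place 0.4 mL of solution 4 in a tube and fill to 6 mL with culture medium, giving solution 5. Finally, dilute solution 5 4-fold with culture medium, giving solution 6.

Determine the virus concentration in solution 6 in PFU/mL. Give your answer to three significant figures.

Step 1: 2 mL brought to 10 mL → factor 10/2 = 5
Step 2: 0.5 mL + 5.75 mL = 6.25 mL total → factor 6.25/0.5 = 12.5
Step 3: 50 μL + 200 μL = 250 μL total → factor 250/50 = 5
Step 4: 80 μL brought to 480 μL → factor 480/80 = 6
Step 5: 0.4 mL brought to 6 mL → factor 6/0.4 = 15
Step 6: 4-fold → factor 4
Overall dilution factor = 5 × 12.5 × 5 × 6 × 15 × 4 = 1.125 × 10^5
Final = 2.00 × 10^9 PFU/mL / 1.125 × 10^5 = 1.78 × 10^4 PFU/mL

1.78 × 10^4 PFU/mL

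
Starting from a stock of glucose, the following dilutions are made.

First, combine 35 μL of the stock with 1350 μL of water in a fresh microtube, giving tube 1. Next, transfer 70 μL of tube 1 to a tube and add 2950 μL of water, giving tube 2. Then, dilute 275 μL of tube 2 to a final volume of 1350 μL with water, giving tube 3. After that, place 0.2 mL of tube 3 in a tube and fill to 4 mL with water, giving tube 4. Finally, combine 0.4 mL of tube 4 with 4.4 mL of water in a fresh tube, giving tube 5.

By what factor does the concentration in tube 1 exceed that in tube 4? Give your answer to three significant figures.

Step 1: 35 μL + 1350 μL = 1385 μL total → factor 1385/35 = 39.571
Step 2: 70 μL + 2950 μL = 3020 μL total → factor 3020/70 = 43.143
Step 3: 275 μL brought to 1350 μL → factor 1350/275 = 4.9091
Step 4: 0.2 mL brought to 4 mL → factor 4/0.2 = 20
Dilution factor to tube 1 = 39.571; to tube 4 = 1.6762 × 10^5
[tube 1]/[tube 4] = (factor to tube 4)/(factor to tube 1) = 1.6762 × 10^5/39.571 = 4.24 × 10^3

4.24 × 10^3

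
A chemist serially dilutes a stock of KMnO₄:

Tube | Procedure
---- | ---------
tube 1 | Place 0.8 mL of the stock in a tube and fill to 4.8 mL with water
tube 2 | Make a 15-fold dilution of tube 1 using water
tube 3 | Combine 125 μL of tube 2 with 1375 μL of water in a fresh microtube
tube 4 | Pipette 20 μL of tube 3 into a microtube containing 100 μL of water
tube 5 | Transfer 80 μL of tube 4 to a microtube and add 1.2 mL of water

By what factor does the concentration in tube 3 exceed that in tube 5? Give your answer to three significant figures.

Step 1: 0.8 mL brought to 4.8 mL → factor 4.8/0.8 = 6
Step 2: 15-fold → factor 15
Step 3: 125 μL + 1375 μL = 1500 μL total → factor 1500/125 = 12
Step 4: 20 μL + 100 μL = 120 μL total → factor 120/20 = 6
Step 5: 80 μL + 1.2 mL = 1280 μL total → factor 1280/80 = 16
Dilution factor to tube 3 = 1080; to tube 5 = 1.0368 × 10^5
[tube 3]/[tube 5] = (factor to tube 5)/(factor to tube 3) = 1.0368 × 10^5/1080 = 96.0

96.0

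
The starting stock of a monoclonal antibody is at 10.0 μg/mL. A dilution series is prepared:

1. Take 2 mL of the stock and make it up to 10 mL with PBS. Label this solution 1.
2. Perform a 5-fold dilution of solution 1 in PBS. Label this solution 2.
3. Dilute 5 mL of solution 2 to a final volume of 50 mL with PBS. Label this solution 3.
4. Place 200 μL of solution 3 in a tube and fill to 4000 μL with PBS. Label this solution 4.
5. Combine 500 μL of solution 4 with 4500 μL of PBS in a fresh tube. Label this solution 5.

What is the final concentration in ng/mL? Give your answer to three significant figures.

0.200 ng/mL

Step 1: 2 mL brought to 10 mL → factor 10/2 = 5
Step 2: 5-fold → factor 5
Step 3: 5 mL brought to 50 mL → factor 50/5 = 10
Step 4: 200 μL brought to 4000 μL → factor 4000/200 = 20
Step 5: 500 μL + 4500 μL = 5000 μL total → factor 5000/500 = 10
Overall dilution factor = 5 × 5 × 10 × 20 × 10 = 50000
Final = 10.0 μg/mL / 50000 = 0.0002000 μg/mL = 0.200 ng/mL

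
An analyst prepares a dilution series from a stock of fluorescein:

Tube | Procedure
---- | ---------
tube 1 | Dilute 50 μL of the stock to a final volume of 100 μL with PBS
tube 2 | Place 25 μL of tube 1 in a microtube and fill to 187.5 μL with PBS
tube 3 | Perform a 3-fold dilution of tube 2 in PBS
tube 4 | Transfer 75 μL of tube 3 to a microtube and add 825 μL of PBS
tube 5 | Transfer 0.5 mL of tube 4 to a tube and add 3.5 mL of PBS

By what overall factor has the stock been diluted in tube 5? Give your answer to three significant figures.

Step 1: 50 μL brought to 100 μL → factor 100/50 = 2
Step 2: 25 μL brought to 187.5 μL → factor 187.5/25 = 7.5
Step 3: 3-fold → factor 3
Step 4: 75 μL + 825 μL = 900 μL total → factor 900/75 = 12
Step 5: 0.5 mL + 3.5 mL = 4 mL total → factor 4/0.5 = 8
Overall dilution factor = 2 × 7.5 × 3 × 12 × 8 = 4320

4.32 × 10^3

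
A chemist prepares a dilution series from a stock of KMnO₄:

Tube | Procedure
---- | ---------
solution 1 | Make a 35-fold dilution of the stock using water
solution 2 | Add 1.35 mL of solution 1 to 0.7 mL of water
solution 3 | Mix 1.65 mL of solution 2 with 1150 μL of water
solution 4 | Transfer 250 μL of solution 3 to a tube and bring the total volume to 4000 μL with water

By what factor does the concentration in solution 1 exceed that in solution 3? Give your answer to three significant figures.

Step 1: 35-fold → factor 35
Step 2: 1.35 mL + 0.7 mL = 2.05 mL total → factor 2.05/1.35 = 1.5185
Step 3: 1.65 mL + 1150 μL = 2.8 mL total → factor 2.8/1.65 = 1.697
Dilution factor to solution 1 = 35; to solution 3 = 90.191
[solution 1]/[solution 3] = (factor to solution 3)/(factor to solution 1) = 90.191/35 = 2.58

2.58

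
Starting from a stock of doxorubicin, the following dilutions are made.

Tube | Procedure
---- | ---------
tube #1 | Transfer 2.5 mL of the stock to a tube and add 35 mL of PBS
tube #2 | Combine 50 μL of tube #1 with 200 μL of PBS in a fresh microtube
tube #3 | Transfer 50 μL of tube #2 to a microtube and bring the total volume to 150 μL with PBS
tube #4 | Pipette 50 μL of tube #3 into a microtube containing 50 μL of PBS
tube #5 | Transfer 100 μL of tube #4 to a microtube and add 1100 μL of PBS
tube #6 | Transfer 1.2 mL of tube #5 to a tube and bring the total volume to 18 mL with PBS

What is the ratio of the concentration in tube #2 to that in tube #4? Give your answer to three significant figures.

6.00

Step 1: 2.5 mL + 35 mL = 37.5 mL total → factor 37.5/2.5 = 15
Step 2: 50 μL + 200 μL = 250 μL total → factor 250/50 = 5
Step 3: 50 μL brought to 150 μL → factor 150/50 = 3
Step 4: 50 μL + 50 μL = 100 μL total → factor 100/50 = 2
Dilution factor to tube #2 = 75; to tube #4 = 450
[tube #2]/[tube #4] = (factor to tube #4)/(factor to tube #2) = 450/75 = 6.00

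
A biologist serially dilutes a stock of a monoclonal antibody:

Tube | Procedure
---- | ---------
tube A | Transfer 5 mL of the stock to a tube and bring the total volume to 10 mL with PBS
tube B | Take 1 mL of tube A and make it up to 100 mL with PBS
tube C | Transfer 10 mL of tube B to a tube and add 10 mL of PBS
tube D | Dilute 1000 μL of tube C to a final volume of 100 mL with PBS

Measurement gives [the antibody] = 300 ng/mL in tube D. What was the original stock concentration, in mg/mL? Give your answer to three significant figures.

12.0 mg/mL

Step 1: 5 mL brought to 10 mL → factor 10/5 = 2
Step 2: 1 mL brought to 100 mL → factor 100/1 = 100
Step 3: 10 mL + 10 mL = 20 mL total → factor 20/10 = 2
Step 4: 1000 μL brought to 100 mL → factor 1 × 10^5/1000 = 100
Overall dilution factor = 2 × 100 × 2 × 100 = 40000
Stock = 300 ng/mL × 40000 = 1.200 × 10^7 ng/mL = 12.0 mg/mL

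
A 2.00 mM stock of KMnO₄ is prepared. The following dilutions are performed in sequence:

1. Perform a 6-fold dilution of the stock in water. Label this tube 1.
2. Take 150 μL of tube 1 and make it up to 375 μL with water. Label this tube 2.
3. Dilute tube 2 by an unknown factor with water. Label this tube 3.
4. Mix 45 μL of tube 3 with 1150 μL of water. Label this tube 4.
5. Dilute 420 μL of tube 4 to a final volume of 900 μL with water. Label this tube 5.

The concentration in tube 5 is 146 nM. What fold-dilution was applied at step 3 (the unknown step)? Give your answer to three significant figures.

16.0-fold

Step 1: 6-fold → factor 6
Step 2: 150 μL brought to 375 μL → factor 375/150 = 2.5
Step 3: unknown factor x
Step 4: 45 μL + 1150 μL = 1195 μL total → factor 1195/45 = 26.556
Step 5: 420 μL brought to 900 μL → factor 900/420 = 2.1429
Product of known-step factors = 853.57
Overall factor = 2.00 mM / (146 nM) = 13699
x = 13699 / 853.57 = 16.0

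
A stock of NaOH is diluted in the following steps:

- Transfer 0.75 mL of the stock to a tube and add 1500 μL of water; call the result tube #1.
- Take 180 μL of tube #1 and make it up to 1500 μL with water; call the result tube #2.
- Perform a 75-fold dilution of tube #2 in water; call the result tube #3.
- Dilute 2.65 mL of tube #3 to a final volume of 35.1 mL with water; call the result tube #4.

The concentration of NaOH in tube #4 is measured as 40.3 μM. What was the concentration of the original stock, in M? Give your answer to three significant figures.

1.00 M

Step 1: 0.75 mL + 1500 μL = 2.25 mL total → factor 2.25/0.75 = 3
Step 2: 180 μL brought to 1500 μL → factor 1500/180 = 8.3333
Step 3: 75-fold → factor 75
Step 4: 2.65 mL brought to 35.1 mL → factor 35.1/2.65 = 13.245
Overall dilution factor = 3 × 8.3333 × 75 × 13.245 = 24835
Stock = 40.3 μM × 24835 = 1.001 × 10^6 μM = 1.00 M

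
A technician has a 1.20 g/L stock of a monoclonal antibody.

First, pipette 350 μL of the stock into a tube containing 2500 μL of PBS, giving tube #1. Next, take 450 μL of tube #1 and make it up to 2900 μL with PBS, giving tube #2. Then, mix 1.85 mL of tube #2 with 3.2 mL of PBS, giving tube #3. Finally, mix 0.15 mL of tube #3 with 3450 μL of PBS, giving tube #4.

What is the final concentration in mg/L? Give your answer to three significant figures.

Step 1: 350 μL + 2500 μL = 2850 μL total → factor 2850/350 = 8.1429
Step 2: 450 μL brought to 2900 μL → factor 2900/450 = 6.4444
Step 3: 1.85 mL + 3.2 mL = 5.05 mL total → factor 5.05/1.85 = 2.7297
Step 4: 0.15 mL + 3450 μL = 3.6 mL total → factor 3.6/0.15 = 24
Overall dilution factor = 8.1429 × 6.4444 × 2.7297 × 24 = 3437.9
Final = 1.20 g/L / 3437.9 = 0.0003491 g/L = 0.349 mg/L

0.349 mg/L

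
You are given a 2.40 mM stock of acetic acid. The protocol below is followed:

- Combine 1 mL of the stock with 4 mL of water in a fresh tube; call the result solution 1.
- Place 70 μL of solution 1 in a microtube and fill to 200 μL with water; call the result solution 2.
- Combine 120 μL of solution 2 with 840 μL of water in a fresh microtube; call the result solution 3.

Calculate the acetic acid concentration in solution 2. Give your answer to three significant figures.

Step 1: 1 mL + 4 mL = 5 mL total → factor 5/1 = 5
Step 2: 70 μL brought to 200 μL → factor 200/70 = 2.8571
Dilution factor through solution 2 = 5 × 2.8571 = 14.286
[solution 2] = 2.40 mM / 14.286 = 0.168 mM

0.168 mM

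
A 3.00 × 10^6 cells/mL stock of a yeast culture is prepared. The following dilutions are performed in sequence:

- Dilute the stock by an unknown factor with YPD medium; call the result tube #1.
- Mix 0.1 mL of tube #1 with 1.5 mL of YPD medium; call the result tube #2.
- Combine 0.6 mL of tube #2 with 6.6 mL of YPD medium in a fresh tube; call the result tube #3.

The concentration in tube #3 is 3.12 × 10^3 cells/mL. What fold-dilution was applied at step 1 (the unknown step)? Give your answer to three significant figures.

5.01-fold

Step 1: unknown factor x
Step 2: 0.1 mL + 1.5 mL = 1.6 mL total → factor 1.6/0.1 = 16
Step 3: 0.6 mL + 6.6 mL = 7.2 mL total → factor 7.2/0.6 = 12
Product of known-step factors = 192
Overall factor = 3.00 × 10^6 cells/mL / (3.12 × 10^3 cells/mL) = 961.54
x = 961.54 / 192 = 5.01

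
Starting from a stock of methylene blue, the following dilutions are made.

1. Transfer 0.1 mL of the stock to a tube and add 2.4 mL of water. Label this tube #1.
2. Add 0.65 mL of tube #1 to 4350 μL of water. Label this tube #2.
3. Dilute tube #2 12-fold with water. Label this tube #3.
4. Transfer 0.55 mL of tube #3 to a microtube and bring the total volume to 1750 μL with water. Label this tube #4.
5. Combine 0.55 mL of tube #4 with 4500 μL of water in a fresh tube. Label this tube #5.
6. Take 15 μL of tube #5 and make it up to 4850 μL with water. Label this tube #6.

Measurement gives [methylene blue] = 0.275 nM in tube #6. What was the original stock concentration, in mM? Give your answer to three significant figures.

Step 1: 0.1 mL + 2.4 mL = 2.5 mL total → factor 2.5/0.1 = 25
Step 2: 0.65 mL + 4350 μL = 5 mL total → factor 5/0.65 = 7.6923
Step 3: 12-fold → factor 12
Step 4: 0.55 mL brought to 1750 μL → factor 1.75/0.55 = 3.1818
Step 5: 0.55 mL + 4500 μL = 5.05 mL total → factor 5.05/0.55 = 9.1818
Step 6: 15 μL brought to 4850 μL → factor 4850/15 = 323.33
Overall dilution factor = 25 × 7.6923 × 12 × 3.1818 × 9.1818 × 323.33 = 2.1799 × 10^7
Stock = 0.275 nM × 2.1799 × 10^7 = 5.995 × 10^6 nM = 5.99 mM

5.99 mM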